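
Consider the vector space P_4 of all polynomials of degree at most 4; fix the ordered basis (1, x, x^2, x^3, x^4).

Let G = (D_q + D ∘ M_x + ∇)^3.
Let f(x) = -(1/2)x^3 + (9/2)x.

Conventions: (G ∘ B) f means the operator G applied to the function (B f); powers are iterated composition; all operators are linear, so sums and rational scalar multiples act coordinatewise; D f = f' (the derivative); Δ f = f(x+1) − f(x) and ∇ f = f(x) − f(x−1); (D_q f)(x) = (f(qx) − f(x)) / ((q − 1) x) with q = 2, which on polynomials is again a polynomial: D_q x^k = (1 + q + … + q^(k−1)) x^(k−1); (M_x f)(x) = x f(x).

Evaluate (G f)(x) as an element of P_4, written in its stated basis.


D_q f = -(7/2)x^2 + 9/2
M_x f = -(1/2)x^4 + (9/2)x^2
D M_x f = -2x^3 + 9x
∇ f = -(3/2)x^2 + (3/2)x + 4
(D_q + D ∘ M_x + ∇) f = -2x^3 - 5x^2 + (21/2)x + 17/2
D_q (D_q + D ∘ M_x + ∇) f = -14x^2 - 15x + 21/2
M_x (D_q + D ∘ M_x + ∇) f = -2x^4 - 5x^3 + (21/2)x^2 + (17/2)x
D M_x (D_q + D ∘ M_x + ∇) f = -8x^3 - 15x^2 + 21x + 17/2
∇ (D_q + D ∘ M_x + ∇) f = -6x^2 - 4x + 27/2
(D_q + D ∘ M_x + ∇) (D_q + D ∘ M_x + ∇) f = -8x^3 - 35x^2 + 2x + 65/2
D_q (D_q + D ∘ M_x + ∇) (D_q + D ∘ M_x + ∇) f = -56x^2 - 105x + 2
M_x (D_q + D ∘ M_x + ∇) (D_q + D ∘ M_x + ∇) f = -8x^4 - 35x^3 + 2x^2 + (65/2)x
D M_x (D_q + D ∘ M_x + ∇) (D_q + D ∘ M_x + ∇) f = -32x^3 - 105x^2 + 4x + 65/2
∇ (D_q + D ∘ M_x + ∇) (D_q + D ∘ M_x + ∇) f = -24x^2 - 46x + 29
(D_q + D ∘ M_x + ∇) (D_q + D ∘ M_x + ∇) (D_q + D ∘ M_x + ∇) f = -32x^3 - 185x^2 - 147x + 127/2

the result is g(x) = -32x^3 - 185x^2 - 147x + 127/2


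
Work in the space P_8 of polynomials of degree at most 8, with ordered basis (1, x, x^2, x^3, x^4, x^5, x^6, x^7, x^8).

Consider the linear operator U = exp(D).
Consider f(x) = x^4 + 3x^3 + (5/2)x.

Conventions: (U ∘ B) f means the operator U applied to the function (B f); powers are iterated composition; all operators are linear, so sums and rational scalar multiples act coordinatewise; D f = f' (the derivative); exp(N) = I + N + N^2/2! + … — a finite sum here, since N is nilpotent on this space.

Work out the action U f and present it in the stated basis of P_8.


the image equals g(x) = x^4 + 7x^3 + 15x^2 + (31/2)x + 13/2

order-1 term: 4x^3 + 9x^2 + 5/2
order-2 term: 6x^2 + 9x
order-3 term: 4x + 3
order-4 term: 1
the series for exp(D) f terminates at order 4
exp(D) f = x^4 + 7x^3 + 15x^2 + (31/2)x + 13/2


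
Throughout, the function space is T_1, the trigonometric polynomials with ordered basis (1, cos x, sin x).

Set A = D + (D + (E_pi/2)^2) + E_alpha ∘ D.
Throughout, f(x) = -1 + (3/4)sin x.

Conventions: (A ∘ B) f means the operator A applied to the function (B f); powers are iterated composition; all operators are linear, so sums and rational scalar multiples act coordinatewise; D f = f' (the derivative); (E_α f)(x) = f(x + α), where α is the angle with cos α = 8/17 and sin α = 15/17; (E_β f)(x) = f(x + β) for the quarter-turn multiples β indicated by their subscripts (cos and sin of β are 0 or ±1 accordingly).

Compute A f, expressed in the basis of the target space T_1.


the image equals g(x) = -1 + (63/34)cos x - (24/17)sin x

D f = (3/4)cos x
D f = (3/4)cos x
E_pi/2 f = -1 + (3/4)cos x
E_pi/2 E_pi/2 f = -1 - (3/4)sin x
(D + (E_pi/2)^2) f = -1 + (3/4)cos x - (3/4)sin x
D f = (3/4)cos x
E_alpha D f = (6/17)cos x - (45/68)sin x
(D + (D + (E_pi/2)^2) + E_alpha ∘ D) f = -1 + (63/34)cos x - (24/17)sin x


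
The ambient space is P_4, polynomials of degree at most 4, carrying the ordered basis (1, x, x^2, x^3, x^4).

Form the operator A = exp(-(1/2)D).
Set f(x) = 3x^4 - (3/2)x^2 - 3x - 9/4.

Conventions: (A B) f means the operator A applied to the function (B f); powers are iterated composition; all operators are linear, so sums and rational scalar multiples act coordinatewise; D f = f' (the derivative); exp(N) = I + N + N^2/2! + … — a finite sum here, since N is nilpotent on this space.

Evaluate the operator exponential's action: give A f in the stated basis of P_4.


the result is g(x) = 3x^4 - 6x^3 + 3x^2 - 3x - 15/16

order-1 term: -6x^3 + (3/2)x + 3/2
order-2 term: (9/2)x^2 - 3/8
order-3 term: -(3/2)x
order-4 term: 3/16
the series for exp(-(1/2)D) f terminates at order 4
exp(-(1/2)D) f = 3x^4 - 6x^3 + 3x^2 - 3x - 15/16


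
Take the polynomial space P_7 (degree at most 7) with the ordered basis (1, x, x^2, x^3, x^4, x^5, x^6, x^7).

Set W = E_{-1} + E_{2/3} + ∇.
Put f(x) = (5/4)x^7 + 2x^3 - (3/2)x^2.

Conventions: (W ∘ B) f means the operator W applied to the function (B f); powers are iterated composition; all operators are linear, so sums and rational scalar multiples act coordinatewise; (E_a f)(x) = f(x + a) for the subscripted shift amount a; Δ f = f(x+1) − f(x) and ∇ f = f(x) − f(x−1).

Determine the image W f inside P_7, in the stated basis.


E_{-1} f = (5/4)x^7 - (35/4)x^6 + (105/4)x^5 - (175/4)x^4 + (183/4)x^3 - (135/4)x^2 + (71/4)x - 19/4
E_{2/3} f = (5/4)x^7 + (35/6)x^6 + (35/3)x^5 + (350/27)x^4 + (862/81)x^3 + (965/162)x^2 + (1046/729)x - 2/2187
∇ f = (35/4)x^6 - (105/4)x^5 + (175/4)x^4 - (175/4)x^3 + (129/4)x^2 - (71/4)x + 19/4
(E_{-1} + E_{2/3} + ∇) f = (5/2)x^7 + (35/6)x^6 + (35/3)x^5 + (350/27)x^4 + (1024/81)x^3 + (361/81)x^2 + (1046/729)x - 2/2187

g(x) = (5/2)x^7 + (35/6)x^6 + (35/3)x^5 + (350/27)x^4 + (1024/81)x^3 + (361/81)x^2 + (1046/729)x - 2/2187


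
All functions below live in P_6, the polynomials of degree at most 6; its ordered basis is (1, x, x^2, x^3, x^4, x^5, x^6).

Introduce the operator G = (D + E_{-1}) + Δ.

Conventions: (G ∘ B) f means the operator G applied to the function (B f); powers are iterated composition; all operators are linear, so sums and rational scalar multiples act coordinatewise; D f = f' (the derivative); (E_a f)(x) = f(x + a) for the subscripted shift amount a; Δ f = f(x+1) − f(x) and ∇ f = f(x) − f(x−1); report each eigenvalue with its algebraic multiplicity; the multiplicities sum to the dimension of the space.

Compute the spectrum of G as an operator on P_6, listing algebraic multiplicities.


λ = 1 (multiplicity 7)

image of 1: 1
image of x: x + 1
image of x^2: x^2 + 2x + 2
image of x^3: x^3 + 3x^2 + 6x
image of x^4: x^4 + 4x^3 + 12x^2 + 2
image of x^5: x^5 + 5x^4 + 20x^3 + 10x
image of x^6: x^6 + 6x^5 + 30x^4 + 30x^2 + 2
the matrix is upper triangular; its diagonal is (1, 1, 1, 1, 1, 1, 1)
for a triangular matrix the eigenvalues are the diagonal entries, with algebraic multiplicity their repetition count


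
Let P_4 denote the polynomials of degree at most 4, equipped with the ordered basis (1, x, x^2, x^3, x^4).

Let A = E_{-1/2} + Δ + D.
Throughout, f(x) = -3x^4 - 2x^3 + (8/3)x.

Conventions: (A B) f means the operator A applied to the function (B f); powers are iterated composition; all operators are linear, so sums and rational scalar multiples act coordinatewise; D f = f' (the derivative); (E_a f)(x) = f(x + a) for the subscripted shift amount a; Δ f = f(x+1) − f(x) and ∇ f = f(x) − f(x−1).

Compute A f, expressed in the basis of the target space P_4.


E_{-1/2} f = -3x^4 + 4x^3 - (3/2)x^2 + (8/3)x - 61/48
Δ f = -12x^3 - 24x^2 - 18x - 7/3
D f = -12x^3 - 6x^2 + 8/3
(E_{-1/2} + Δ + D) f = -3x^4 - 20x^3 - (63/2)x^2 - (46/3)x - 15/16

g(x) = -3x^4 - 20x^3 - (63/2)x^2 - (46/3)x - 15/16


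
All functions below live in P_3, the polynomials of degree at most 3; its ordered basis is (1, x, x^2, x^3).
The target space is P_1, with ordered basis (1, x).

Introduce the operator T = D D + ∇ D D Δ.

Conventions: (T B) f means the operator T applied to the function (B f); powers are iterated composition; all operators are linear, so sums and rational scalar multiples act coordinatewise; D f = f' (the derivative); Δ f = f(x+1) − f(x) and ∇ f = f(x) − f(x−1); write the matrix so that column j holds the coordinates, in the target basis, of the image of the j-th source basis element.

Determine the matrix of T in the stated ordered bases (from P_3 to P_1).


image of 1: 0
image of x: 0
image of x^2: 2
image of x^3: 6x
each image's coordinates form column j of the matrix

the matrix is [[0, 0, 2, 0]; [0, 0, 0, 6]] (rows listed top to bottom)


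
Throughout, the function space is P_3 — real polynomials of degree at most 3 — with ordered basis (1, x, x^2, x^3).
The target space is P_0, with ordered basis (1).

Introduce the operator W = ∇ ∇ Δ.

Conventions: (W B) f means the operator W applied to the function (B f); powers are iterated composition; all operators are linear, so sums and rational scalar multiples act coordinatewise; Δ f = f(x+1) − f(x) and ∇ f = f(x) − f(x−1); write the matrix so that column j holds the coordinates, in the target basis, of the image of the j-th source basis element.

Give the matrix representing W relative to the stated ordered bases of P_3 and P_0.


image of 1: 0
image of x: 0
image of x^2: 0
image of x^3: 6
each image's coordinates form column j of the matrix

the matrix is [[0, 0, 0, 6]] (rows listed top to bottom)


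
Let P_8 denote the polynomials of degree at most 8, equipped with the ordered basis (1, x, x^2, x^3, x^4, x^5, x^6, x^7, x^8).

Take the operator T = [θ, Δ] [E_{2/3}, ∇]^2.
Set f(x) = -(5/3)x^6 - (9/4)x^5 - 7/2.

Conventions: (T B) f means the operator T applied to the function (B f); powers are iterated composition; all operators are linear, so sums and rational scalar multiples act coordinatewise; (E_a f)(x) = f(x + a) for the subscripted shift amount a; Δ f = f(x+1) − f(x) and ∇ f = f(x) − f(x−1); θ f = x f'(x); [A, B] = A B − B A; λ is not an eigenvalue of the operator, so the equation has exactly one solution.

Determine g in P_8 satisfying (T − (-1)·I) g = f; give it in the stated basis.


g(x) = -(5/3)x^6 - (9/4)x^5 - 7/2

write g with unknown coordinates in the stated basis and equate coefficients in (T − (-1)·I) g = f
solving from the highest basis element down gives g = -(5/3)x^6 - (9/4)x^5 - 7/2
check: T g = 0
so T g − (-1)·g = -(5/3)x^6 - (9/4)x^5 - 7/2 = f ✓


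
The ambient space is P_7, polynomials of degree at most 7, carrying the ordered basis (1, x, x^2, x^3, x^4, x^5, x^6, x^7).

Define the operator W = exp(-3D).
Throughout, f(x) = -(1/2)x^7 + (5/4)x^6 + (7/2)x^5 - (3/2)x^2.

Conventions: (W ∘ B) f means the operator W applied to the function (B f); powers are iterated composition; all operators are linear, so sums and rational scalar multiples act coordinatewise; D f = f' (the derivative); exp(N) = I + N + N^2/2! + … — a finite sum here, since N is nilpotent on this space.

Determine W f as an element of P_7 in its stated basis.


order-1 term: (21/2)x^6 - (45/2)x^5 - (105/2)x^4 + 9x
order-2 term: -(189/2)x^5 + (675/4)x^4 + 315x^3 - 27/2
order-3 term: (945/2)x^4 - 675x^3 - 945x^2
order-4 term: -(2835/2)x^3 + (6075/4)x^2 + (2835/2)x
order-5 term: (5103/2)x^2 - (3645/2)x - 1701/2
order-6 term: -(5103/2)x + 3645/4
order-7 term: 2187/2
the series for exp(-3D) f terminates at order 7
exp(-3D) f = -(1/2)x^7 + (47/4)x^6 - (227/2)x^5 + (2355/4)x^4 - (3555/2)x^3 + (12495/4)x^2 - (5895/2)x + 4563/4

the result is g(x) = -(1/2)x^7 + (47/4)x^6 - (227/2)x^5 + (2355/4)x^4 - (3555/2)x^3 + (12495/4)x^2 - (5895/2)x + 4563/4


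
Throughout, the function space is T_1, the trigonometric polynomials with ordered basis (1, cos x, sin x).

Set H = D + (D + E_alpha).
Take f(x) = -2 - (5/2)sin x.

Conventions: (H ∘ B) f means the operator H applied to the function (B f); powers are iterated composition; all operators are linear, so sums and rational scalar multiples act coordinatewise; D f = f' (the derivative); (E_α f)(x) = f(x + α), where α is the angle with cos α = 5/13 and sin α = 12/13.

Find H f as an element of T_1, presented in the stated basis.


D f = -(5/2)cos x
D f = -(5/2)cos x
E_alpha f = -2 - (30/13)cos x - (25/26)sin x
(D + E_alpha) f = -2 - (125/26)cos x - (25/26)sin x
(D + (D + E_alpha)) f = -2 - (95/13)cos x - (25/26)sin x

the image equals g(x) = -2 - (95/13)cos x - (25/26)sin x


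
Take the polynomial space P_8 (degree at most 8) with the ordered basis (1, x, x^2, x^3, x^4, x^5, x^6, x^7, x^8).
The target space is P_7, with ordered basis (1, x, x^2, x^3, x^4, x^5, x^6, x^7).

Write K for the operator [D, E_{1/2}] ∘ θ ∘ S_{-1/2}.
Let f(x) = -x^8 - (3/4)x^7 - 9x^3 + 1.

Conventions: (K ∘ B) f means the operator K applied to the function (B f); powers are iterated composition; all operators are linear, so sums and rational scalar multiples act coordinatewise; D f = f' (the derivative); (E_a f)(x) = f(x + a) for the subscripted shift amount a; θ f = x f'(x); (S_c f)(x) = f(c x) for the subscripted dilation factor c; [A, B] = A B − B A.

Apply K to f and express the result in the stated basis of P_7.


S_{-1/2} f = -(1/256)x^8 + (3/512)x^7 + (9/8)x^3 + 1
θ S_{-1/2} f = -(1/32)x^8 + (21/512)x^7 + (27/8)x^3
E_{1/2} θ S_{-1/2} f = -(1/32)x^8 - (43/512)x^7 - (77/1024)x^6 - (7/2048)x^5 + (175/4096)x^4 + (27935/8192)x^3 + (83161/16384)x^2 + (83027/32768)x + 27661/65536
D E_{1/2} θ S_{-1/2} f = -(1/4)x^7 - (301/512)x^6 - (231/512)x^5 - (35/2048)x^4 + (175/1024)x^3 + (83805/8192)x^2 + (83161/8192)x + 83027/32768
D θ S_{-1/2} f = -(1/4)x^7 + (147/512)x^6 + (81/8)x^2
E_{1/2} D θ S_{-1/2} f = -(1/4)x^7 - (301/512)x^6 - (231/512)x^5 - (35/2048)x^4 + (175/1024)x^3 + (83805/8192)x^2 + (83161/8192)x + 83027/32768
[D, E_{1/2}] θ S_{-1/2} f = 0

the result is g(x) = 0


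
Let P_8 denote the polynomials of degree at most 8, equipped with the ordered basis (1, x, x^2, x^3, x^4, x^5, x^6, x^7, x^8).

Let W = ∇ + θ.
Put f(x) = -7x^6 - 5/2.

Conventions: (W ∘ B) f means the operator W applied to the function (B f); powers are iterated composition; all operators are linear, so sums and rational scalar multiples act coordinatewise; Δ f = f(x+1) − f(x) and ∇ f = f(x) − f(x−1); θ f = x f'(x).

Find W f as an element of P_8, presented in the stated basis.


the result is g(x) = -42x^6 - 42x^5 + 105x^4 - 140x^3 + 105x^2 - 42x + 7

∇ f = -42x^5 + 105x^4 - 140x^3 + 105x^2 - 42x + 7
θ f = -42x^6
(∇ + θ) f = -42x^6 - 42x^5 + 105x^4 - 140x^3 + 105x^2 - 42x + 7


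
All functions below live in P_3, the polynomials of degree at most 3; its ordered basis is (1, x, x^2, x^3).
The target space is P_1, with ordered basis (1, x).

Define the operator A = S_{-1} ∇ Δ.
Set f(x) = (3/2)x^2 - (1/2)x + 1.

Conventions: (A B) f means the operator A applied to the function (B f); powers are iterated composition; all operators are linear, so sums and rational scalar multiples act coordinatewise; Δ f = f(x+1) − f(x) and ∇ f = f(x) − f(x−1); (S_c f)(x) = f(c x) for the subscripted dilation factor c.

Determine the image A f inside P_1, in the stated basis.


Δ f = 3x + 1
∇ Δ f = 3
S_{-1} ∇ Δ f = 3

the image equals g(x) = 3


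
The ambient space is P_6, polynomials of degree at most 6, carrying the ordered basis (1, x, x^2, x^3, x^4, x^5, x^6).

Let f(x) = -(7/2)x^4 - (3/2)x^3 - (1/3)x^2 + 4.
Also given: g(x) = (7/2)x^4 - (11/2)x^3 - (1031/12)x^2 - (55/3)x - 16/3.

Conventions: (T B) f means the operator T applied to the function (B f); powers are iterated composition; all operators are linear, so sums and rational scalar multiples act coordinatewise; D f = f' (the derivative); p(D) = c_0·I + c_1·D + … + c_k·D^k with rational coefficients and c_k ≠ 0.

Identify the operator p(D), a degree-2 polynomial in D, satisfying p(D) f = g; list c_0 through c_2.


D^0 f = -(7/2)x^4 - (3/2)x^3 - (1/3)x^2 + 4
D^1 f = -14x^3 - (9/2)x^2 - (2/3)x
D^2 f = -42x^2 - 9x - 2/3
matching coefficients of g against c_0 f + c_1 Df + … from the top degree down determines the c_i
solution: c_0 = -1, c_1 = 1/2, c_2 = 2

c_0 = -1, c_1 = 1/2, c_2 = 2


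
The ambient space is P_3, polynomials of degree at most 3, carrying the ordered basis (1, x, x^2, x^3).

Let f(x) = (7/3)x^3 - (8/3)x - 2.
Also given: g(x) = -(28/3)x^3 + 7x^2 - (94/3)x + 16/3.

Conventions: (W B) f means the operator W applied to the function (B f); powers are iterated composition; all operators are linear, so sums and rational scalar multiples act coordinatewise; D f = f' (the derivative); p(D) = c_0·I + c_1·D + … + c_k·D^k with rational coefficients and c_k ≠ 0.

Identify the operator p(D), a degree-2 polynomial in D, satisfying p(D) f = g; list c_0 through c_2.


p(D) = -4·I + D − 3·D^2, i.e. c_0 = -4, c_1 = 1, c_2 = -3

D^0 f = (7/3)x^3 - (8/3)x - 2
D^1 f = 7x^2 - 8/3
D^2 f = 14x
matching coefficients of g against c_0 f + c_1 Df + … from the top degree down determines the c_i
solution: c_0 = -4, c_1 = 1, c_2 = -3


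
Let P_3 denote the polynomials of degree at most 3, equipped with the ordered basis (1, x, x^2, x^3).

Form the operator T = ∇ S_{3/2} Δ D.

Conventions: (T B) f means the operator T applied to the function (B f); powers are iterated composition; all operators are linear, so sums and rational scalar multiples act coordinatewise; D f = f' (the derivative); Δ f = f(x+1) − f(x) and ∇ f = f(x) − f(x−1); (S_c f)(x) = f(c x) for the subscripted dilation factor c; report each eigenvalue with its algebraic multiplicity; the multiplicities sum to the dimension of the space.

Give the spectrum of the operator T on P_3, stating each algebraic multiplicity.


image of 1: 0
image of x: 0
image of x^2: 0
image of x^3: 9
the matrix is upper triangular; its diagonal is (0, 0, 0, 0)
for a triangular matrix the eigenvalues are the diagonal entries, with algebraic multiplicity their repetition count

λ = 0 (multiplicity 4)


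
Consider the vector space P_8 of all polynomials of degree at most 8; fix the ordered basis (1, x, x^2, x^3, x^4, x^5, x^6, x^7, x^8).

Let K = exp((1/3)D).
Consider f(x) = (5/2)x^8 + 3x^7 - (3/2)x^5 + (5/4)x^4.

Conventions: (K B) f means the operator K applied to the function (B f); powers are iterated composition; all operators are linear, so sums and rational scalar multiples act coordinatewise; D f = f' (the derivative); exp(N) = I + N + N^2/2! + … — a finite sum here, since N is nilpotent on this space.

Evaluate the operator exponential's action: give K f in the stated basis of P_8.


the result is g(x) = (5/2)x^8 + (29/3)x^7 + (133/9)x^6 + (577/54)x^5 + (1555/324)x^4 + (455/243)x^3 + (923/1458)x^2 + (571/4374)x + 289/26244

order-1 term: (20/3)x^7 + 7x^6 - (5/2)x^4 + (5/3)x^3
order-2 term: (70/9)x^6 + 7x^5 - (5/3)x^3 + (5/6)x^2
order-3 term: (140/27)x^5 + (35/9)x^4 - (5/9)x^2 + (5/27)x
order-4 term: (175/81)x^4 + (35/27)x^3 - (5/54)x + 5/324
order-5 term: (140/243)x^3 + (7/27)x^2 - 1/162
order-6 term: (70/729)x^2 + (7/243)x
order-7 term: (20/2187)x + 1/729
order-8 term: 5/13122
the series for exp((1/3)D) f terminates at order 8
exp((1/3)D) f = (5/2)x^8 + (29/3)x^7 + (133/9)x^6 + (577/54)x^5 + (1555/324)x^4 + (455/243)x^3 + (923/1458)x^2 + (571/4374)x + 289/26244


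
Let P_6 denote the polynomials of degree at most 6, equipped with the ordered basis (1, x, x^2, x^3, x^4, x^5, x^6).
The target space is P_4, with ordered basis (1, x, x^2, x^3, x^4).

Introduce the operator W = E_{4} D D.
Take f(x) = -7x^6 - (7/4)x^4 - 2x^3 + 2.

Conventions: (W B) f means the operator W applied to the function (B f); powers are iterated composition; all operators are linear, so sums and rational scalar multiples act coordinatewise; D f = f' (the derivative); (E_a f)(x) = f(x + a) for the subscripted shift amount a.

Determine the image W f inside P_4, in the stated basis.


g(x) = -210x^4 - 3360x^3 - 20181x^2 - 53940x - 54144

D f = -42x^5 - 7x^3 - 6x^2
D D f = -210x^4 - 21x^2 - 12x
E_{4} (D D) f = -210x^4 - 3360x^3 - 20181x^2 - 53940x - 54144


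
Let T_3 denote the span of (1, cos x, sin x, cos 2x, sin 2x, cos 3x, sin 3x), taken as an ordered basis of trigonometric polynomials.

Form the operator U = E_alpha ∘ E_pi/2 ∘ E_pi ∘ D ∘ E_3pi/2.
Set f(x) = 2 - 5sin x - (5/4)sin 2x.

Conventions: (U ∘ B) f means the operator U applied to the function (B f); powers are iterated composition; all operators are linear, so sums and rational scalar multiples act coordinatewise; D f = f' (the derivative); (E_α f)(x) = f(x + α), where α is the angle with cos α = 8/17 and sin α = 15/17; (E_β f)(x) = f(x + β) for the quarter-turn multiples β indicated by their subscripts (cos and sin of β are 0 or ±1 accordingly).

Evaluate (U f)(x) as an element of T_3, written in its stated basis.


E_3pi/2 f = 2 + 5cos x + (5/4)sin 2x
D E_3pi/2 f = -5sin x + (5/2)cos 2x
E_pi D E_3pi/2 f = 5sin x + (5/2)cos 2x
E_pi/2 E_pi D E_3pi/2 f = 5cos x - (5/2)cos 2x
E_alpha E_pi/2 E_pi D E_3pi/2 f = (40/17)cos x - (75/17)sin x + (805/578)cos 2x + (600/289)sin 2x

g(x) = (40/17)cos x - (75/17)sin x + (805/578)cos 2x + (600/289)sin 2x


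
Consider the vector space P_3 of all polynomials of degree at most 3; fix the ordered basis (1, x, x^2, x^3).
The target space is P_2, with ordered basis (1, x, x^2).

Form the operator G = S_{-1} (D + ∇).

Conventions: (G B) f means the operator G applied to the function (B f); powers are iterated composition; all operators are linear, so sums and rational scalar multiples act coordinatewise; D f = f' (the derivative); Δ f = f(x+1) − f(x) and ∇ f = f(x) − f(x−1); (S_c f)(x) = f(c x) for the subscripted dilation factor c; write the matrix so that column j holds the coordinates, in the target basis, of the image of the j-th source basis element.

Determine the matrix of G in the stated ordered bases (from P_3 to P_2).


the matrix is [[0, 2, -1, 1]; [0, 0, -4, 3]; [0, 0, 0, 6]] (rows listed top to bottom)

image of 1: 0
image of x: 2
image of x^2: -4x - 1
image of x^3: 6x^2 + 3x + 1
each image's coordinates form column j of the matrix


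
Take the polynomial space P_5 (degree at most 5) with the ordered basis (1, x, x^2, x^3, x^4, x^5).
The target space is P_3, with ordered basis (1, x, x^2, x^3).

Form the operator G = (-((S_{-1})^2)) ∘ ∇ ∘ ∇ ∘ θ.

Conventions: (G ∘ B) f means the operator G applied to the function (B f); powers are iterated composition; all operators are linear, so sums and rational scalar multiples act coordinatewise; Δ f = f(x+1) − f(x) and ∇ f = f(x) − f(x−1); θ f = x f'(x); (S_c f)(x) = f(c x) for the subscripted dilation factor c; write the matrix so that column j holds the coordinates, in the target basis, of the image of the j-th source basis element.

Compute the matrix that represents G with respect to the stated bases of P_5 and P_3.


image of 1: 0
image of x: 0
image of x^2: -4
image of x^3: -18x + 18
image of x^4: -48x^2 + 96x - 56
image of x^5: -100x^3 + 300x^2 - 350x + 150
each image's coordinates form column j of the matrix

the matrix is [[0, 0, -4, 18, -56, 150]; [0, 0, 0, -18, 96, -350]; [0, 0, 0, 0, -48, 300]; [0, 0, 0, 0, 0, -100]] (rows listed top to bottom)


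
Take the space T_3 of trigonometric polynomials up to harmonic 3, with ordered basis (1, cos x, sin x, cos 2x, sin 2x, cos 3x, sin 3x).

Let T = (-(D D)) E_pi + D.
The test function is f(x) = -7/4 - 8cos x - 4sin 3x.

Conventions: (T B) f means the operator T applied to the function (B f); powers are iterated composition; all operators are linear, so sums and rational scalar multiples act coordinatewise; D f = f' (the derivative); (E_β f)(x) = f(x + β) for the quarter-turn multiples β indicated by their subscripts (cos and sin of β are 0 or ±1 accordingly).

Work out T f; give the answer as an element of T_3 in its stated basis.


the result is g(x) = 8cos x + 8sin x - 12cos 3x + 36sin 3x

E_pi f = -7/4 + 8cos x + 4sin 3x
D E_pi f = -8sin x + 12cos 3x
D D E_pi f = -8cos x - 36sin 3x
(-(D D)) E_pi f = 8cos x + 36sin 3x
D f = 8sin x - 12cos 3x
((-(D D)) E_pi + D) f = 8cos x + 8sin x - 12cos 3x + 36sin 3x


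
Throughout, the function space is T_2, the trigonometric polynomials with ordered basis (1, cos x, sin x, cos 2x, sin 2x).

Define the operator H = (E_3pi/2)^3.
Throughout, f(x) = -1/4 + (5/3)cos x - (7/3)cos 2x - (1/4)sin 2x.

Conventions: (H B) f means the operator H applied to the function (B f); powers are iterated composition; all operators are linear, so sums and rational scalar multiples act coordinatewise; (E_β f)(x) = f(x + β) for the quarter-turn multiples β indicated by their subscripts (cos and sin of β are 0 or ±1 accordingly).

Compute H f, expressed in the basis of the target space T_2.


the result is g(x) = -1/4 - (5/3)sin x + (7/3)cos 2x + (1/4)sin 2x

E_3pi/2 f = -1/4 + (5/3)sin x + (7/3)cos 2x + (1/4)sin 2x
E_3pi/2 E_3pi/2 f = -1/4 - (5/3)cos x - (7/3)cos 2x - (1/4)sin 2x
E_3pi/2 E_3pi/2 E_3pi/2 f = -1/4 - (5/3)sin x + (7/3)cos 2x + (1/4)sin 2x


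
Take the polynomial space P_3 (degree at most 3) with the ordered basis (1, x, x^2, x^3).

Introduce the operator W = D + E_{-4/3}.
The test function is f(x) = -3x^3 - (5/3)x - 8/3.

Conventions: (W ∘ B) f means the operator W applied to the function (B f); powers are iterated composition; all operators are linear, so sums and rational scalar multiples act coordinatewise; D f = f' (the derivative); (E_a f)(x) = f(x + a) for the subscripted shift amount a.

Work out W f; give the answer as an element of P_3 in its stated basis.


D f = -9x^2 - 5/3
E_{-4/3} f = -3x^3 + 12x^2 - (53/3)x + 20/3
(D + E_{-4/3}) f = -3x^3 + 3x^2 - (53/3)x + 5

the image equals g(x) = -3x^3 + 3x^2 - (53/3)x + 5


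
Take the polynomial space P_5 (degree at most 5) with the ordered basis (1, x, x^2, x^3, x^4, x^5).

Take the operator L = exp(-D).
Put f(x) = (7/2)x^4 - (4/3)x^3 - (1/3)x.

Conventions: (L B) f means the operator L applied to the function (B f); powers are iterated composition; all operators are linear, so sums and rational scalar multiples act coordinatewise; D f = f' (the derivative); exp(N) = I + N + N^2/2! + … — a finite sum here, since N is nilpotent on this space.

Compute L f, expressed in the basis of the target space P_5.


g(x) = (7/2)x^4 - (46/3)x^3 + 25x^2 - (55/3)x + 31/6

order-1 term: -14x^3 + 4x^2 + 1/3
order-2 term: 21x^2 - 4x
order-3 term: -14x + 4/3
order-4 term: 7/2
the series for exp(-D) f terminates at order 4
exp(-D) f = (7/2)x^4 - (46/3)x^3 + 25x^2 - (55/3)x + 31/6


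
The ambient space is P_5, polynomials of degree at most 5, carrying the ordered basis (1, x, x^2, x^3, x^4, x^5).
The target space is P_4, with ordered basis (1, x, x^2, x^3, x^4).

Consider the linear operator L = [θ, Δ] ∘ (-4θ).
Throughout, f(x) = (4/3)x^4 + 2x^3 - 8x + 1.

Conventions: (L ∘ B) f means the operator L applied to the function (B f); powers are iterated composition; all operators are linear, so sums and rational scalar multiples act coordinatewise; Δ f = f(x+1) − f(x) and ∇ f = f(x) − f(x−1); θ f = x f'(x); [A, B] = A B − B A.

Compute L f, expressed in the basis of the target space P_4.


g(x) = (256/3)x^3 + 328x^2 + 400x + 376/3

θ f = (16/3)x^4 + 6x^3 - 8x
(-4θ) f = -(64/3)x^4 - 24x^3 + 32x
Δ (-4θ) f = -(256/3)x^3 - 200x^2 - (472/3)x - 40/3
θ Δ (-4θ) f = -256x^3 - 400x^2 - (472/3)x
θ (-4θ) f = -(256/3)x^4 - 72x^3 + 32x
Δ θ (-4θ) f = -(1024/3)x^3 - 728x^2 - (1672/3)x - 376/3
[θ, Δ] (-4θ) f = (256/3)x^3 + 328x^2 + 400x + 376/3


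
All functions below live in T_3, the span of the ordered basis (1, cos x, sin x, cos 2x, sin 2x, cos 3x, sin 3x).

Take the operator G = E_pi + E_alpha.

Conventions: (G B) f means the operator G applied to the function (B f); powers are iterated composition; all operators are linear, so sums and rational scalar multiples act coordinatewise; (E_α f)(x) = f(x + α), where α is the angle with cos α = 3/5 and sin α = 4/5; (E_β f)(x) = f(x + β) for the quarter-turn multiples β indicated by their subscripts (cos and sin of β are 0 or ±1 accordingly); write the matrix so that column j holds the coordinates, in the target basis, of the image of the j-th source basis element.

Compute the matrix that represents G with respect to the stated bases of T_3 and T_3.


the matrix is [[2, 0, 0, 0, 0, 0, 0]; [0, -2/5, 4/5, 0, 0, 0, 0]; [0, -4/5, -2/5, 0, 0, 0, 0]; [0, 0, 0, 18/25, 24/25, 0, 0]; [0, 0, 0, -24/25, 18/25, 0, 0]; [0, 0, 0, 0, 0, -242/125, 44/125]; [0, 0, 0, 0, 0, -44/125, -242/125]] (rows listed top to bottom)

image of 1: 2
image of cos x: -(2/5)cos x - (4/5)sin x
image of sin x: (4/5)cos x - (2/5)sin x
image of cos 2x: (18/25)cos 2x - (24/25)sin 2x
image of sin 2x: (24/25)cos 2x + (18/25)sin 2x
image of cos 3x: -(242/125)cos 3x - (44/125)sin 3x
image of sin 3x: (44/125)cos 3x - (242/125)sin 3x
each image's coordinates form column j of the matrix


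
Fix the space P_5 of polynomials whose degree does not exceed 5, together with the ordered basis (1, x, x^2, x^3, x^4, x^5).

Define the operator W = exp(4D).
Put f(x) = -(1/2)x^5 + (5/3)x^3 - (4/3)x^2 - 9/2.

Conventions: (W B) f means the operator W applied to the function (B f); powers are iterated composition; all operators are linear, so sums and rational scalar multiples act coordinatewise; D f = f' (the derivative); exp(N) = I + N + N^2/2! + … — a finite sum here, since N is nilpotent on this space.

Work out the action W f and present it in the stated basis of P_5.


order-1 term: -10x^4 + 20x^2 - (32/3)x
order-2 term: -80x^3 + 80x - 64/3
order-3 term: -320x^2 + 320/3
order-4 term: -640x
order-5 term: -512
the series for exp(4D) f terminates at order 5
exp(4D) f = -(1/2)x^5 - 10x^4 - (235/3)x^3 - (904/3)x^2 - (1712/3)x - 2587/6

g(x) = -(1/2)x^5 - 10x^4 - (235/3)x^3 - (904/3)x^2 - (1712/3)x - 2587/6


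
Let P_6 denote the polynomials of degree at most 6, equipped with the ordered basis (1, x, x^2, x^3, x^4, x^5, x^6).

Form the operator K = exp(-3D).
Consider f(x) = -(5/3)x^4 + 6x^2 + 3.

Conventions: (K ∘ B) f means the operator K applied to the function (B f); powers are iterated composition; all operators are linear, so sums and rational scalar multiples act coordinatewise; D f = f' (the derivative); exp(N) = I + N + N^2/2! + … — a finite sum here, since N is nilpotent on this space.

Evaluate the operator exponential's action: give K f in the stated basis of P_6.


order-1 term: 20x^3 - 36x
order-2 term: -90x^2 + 54
order-3 term: 180x
order-4 term: -135
the series for exp(-3D) f terminates at order 4
exp(-3D) f = -(5/3)x^4 + 20x^3 - 84x^2 + 144x - 78

g(x) = -(5/3)x^4 + 20x^3 - 84x^2 + 144x - 78


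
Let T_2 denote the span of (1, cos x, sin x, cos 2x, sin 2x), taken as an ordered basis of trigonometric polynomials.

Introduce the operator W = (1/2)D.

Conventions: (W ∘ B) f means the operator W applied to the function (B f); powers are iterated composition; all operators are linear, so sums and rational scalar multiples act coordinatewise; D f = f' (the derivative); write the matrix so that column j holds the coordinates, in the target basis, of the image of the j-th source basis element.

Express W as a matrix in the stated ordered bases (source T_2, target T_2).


the matrix is [[0, 0, 0, 0, 0]; [0, 0, 1/2, 0, 0]; [0, -1/2, 0, 0, 0]; [0, 0, 0, 0, 1]; [0, 0, 0, -1, 0]] (rows listed top to bottom)

image of 1: 0
image of cos x: -(1/2)sin x
image of sin x: (1/2)cos x
image of cos 2x: -sin 2x
image of sin 2x: cos 2x
each image's coordinates form column j of the matrix


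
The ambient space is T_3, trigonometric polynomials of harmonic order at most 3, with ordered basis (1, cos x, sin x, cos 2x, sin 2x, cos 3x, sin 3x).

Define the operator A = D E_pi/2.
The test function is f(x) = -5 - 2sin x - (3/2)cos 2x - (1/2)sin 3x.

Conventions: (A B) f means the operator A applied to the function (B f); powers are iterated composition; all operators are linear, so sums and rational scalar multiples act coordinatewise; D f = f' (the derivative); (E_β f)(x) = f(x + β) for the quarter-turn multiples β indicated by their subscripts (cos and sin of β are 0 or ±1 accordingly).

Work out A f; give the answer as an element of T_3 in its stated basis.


E_pi/2 f = -5 - 2cos x + (3/2)cos 2x + (1/2)cos 3x
D E_pi/2 f = 2sin x - 3sin 2x - (3/2)sin 3x

the image equals g(x) = 2sin x - 3sin 2x - (3/2)sin 3x


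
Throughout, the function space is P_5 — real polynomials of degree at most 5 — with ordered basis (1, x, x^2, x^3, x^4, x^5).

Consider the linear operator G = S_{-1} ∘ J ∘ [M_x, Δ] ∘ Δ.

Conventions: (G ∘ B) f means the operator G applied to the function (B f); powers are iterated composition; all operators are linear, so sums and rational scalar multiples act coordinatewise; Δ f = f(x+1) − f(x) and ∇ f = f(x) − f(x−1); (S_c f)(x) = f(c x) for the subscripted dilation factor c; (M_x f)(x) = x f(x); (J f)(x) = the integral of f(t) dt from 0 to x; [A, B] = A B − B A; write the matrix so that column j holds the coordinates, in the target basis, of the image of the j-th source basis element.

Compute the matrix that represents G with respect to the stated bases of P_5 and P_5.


image of 1: 0
image of x: x
image of x^2: -x^2 + 3x
image of x^3: x^3 - (9/2)x^2 + 7x
image of x^4: -x^4 + 6x^3 - 14x^2 + 15x
image of x^5: x^5 - (15/2)x^4 + (70/3)x^3 - (75/2)x^2 + 31x
each image's coordinates form column j of the matrix

the matrix is [[0, 0, 0, 0, 0, 0]; [0, 1, 3, 7, 15, 31]; [0, 0, -1, -9/2, -14, -75/2]; [0, 0, 0, 1, 6, 70/3]; [0, 0, 0, 0, -1, -15/2]; [0, 0, 0, 0, 0, 1]] (rows listed top to bottom)


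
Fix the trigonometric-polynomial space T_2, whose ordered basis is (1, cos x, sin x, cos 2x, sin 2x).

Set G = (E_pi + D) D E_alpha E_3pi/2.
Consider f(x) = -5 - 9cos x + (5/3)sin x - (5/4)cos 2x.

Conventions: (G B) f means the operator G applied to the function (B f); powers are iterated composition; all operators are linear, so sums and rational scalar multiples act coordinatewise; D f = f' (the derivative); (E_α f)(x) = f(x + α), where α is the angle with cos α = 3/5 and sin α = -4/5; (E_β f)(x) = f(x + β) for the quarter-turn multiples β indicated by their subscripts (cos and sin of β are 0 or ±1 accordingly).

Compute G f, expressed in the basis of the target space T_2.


the image equals g(x) = (8/15)cos x + (194/15)sin x + (19/5)cos 2x - (41/10)sin 2x

E_3pi/2 f = -5 - (5/3)cos x - 9sin x + (5/4)cos 2x
E_alpha E_3pi/2 f = -5 + (31/5)cos x - (101/15)sin x - (7/20)cos 2x + (6/5)sin 2x
D E_alpha E_3pi/2 f = -(101/15)cos x - (31/5)sin x + (12/5)cos 2x + (7/10)sin 2x
E_pi (D E_alpha E_3pi/2) f = (101/15)cos x + (31/5)sin x + (12/5)cos 2x + (7/10)sin 2x
D (D E_alpha E_3pi/2) f = -(31/5)cos x + (101/15)sin x + (7/5)cos 2x - (24/5)sin 2x
(E_pi + D) (D E_alpha E_3pi/2) f = (8/15)cos x + (194/15)sin x + (19/5)cos 2x - (41/10)sin 2x


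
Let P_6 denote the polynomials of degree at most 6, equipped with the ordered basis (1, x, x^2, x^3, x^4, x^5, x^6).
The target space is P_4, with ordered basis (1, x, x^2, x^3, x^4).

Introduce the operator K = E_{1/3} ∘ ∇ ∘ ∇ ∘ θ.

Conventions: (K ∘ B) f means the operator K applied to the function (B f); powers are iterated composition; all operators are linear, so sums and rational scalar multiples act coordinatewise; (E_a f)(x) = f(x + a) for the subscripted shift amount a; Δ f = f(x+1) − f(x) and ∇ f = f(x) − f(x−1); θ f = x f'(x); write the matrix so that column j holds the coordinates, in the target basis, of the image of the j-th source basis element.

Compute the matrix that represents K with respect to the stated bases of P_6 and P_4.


the matrix is [[0, 0, 4, -12, 88/3, -1700/27, 1148/9]; [0, 0, 0, 18, -64, 550/3, -1360/3]; [0, 0, 0, 0, 48, -200, 660]; [0, 0, 0, 0, 0, 100, -480]; [0, 0, 0, 0, 0, 0, 180]] (rows listed top to bottom)

image of 1: 0
image of x: 0
image of x^2: 4
image of x^3: 18x - 12
image of x^4: 48x^2 - 64x + 88/3
image of x^5: 100x^3 - 200x^2 + (550/3)x - 1700/27
image of x^6: 180x^4 - 480x^3 + 660x^2 - (1360/3)x + 1148/9
each image's coordinates form column j of the matrix


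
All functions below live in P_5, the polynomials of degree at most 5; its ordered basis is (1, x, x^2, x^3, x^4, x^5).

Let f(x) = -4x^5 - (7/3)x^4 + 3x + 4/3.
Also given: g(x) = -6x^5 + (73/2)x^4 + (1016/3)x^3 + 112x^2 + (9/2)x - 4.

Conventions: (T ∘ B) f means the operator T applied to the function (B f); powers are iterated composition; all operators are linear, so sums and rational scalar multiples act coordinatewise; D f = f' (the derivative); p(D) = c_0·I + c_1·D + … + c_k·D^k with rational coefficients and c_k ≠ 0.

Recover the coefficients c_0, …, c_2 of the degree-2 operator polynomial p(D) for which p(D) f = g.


p(D) = (3/2)·I − 2·D − 4·D^2, i.e. c_0 = 3/2, c_1 = -2, c_2 = -4

D^0 f = -4x^5 - (7/3)x^4 + 3x + 4/3
D^1 f = -20x^4 - (28/3)x^3 + 3
D^2 f = -80x^3 - 28x^2
matching coefficients of g against c_0 f + c_1 Df + … from the top degree down determines the c_i
solution: c_0 = 3/2, c_1 = -2, c_2 = -4


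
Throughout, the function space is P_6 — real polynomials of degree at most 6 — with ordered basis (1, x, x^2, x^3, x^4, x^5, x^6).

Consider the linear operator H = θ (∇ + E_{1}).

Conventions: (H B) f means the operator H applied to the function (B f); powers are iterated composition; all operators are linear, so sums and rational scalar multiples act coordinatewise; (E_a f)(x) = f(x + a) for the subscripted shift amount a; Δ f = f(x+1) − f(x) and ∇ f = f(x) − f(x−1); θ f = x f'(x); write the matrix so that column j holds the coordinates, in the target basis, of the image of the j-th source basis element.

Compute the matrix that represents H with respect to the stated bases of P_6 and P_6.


image of 1: 0
image of x: x
image of x^2: 2x^2 + 4x
image of x^3: 3x^3 + 12x^2
image of x^4: 4x^4 + 24x^3 + 8x
image of x^5: 5x^5 + 40x^4 + 40x^2
image of x^6: 6x^6 + 60x^5 + 120x^3 + 12x
each image's coordinates form column j of the matrix

the matrix is [[0, 0, 0, 0, 0, 0, 0]; [0, 1, 4, 0, 8, 0, 12]; [0, 0, 2, 12, 0, 40, 0]; [0, 0, 0, 3, 24, 0, 120]; [0, 0, 0, 0, 4, 40, 0]; [0, 0, 0, 0, 0, 5, 60]; [0, 0, 0, 0, 0, 0, 6]] (rows listed top to bottom)


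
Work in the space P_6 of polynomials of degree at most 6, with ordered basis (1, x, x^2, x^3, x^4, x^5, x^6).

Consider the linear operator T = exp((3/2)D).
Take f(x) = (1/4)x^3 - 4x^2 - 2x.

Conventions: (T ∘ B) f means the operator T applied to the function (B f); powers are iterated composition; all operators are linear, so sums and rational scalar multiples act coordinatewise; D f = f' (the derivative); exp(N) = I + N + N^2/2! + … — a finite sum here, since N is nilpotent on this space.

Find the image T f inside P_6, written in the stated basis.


the image equals g(x) = (1/4)x^3 - (23/8)x^2 - (197/16)x - 357/32

order-1 term: (9/8)x^2 - 12x - 3
order-2 term: (27/16)x - 9
order-3 term: 27/32
the series for exp((3/2)D) f terminates at order 3
exp((3/2)D) f = (1/4)x^3 - (23/8)x^2 - (197/16)x - 357/32


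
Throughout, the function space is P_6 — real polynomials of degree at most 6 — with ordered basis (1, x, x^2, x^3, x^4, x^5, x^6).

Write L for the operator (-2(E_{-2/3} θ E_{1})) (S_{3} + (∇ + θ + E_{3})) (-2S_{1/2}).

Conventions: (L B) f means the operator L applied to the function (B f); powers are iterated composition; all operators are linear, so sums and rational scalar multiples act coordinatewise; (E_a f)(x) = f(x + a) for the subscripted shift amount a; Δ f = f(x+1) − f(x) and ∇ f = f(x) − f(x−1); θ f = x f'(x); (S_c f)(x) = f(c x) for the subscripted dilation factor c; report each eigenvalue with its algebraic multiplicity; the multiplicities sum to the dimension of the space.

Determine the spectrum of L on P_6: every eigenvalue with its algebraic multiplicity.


image of 1: 0
image of x: 10x - 20/3
image of x^2: 24x^2 - 32/3
image of x^3: (93/2)x^3 + 12x^2 - (15/2)x - 127/9
image of x^4: 86x^4 + (122/3)x^3 - (14/3)x^2 + (2/27)x - 2188/81
image of x^5: (1245/8)x^5 + (455/4)x^4 - (5/4)x^3 + (185/9)x^2 + (295/216)x - 1895/36
image of x^6: 276x^6 + (567/2)x^5 + 35x^4 + (100/9)x^3 + (260/3)x^2 - (268/27)x - 25192/243
the matrix is upper triangular; its diagonal is (0, 10, 24, 93/2, 86, 1245/8, 276)
for a triangular matrix the eigenvalues are the diagonal entries, with algebraic multiplicity their repetition count

λ = 0 (multiplicity 1), λ = 10 (multiplicity 1), λ = 24 (multiplicity 1), λ = 93/2 (multiplicity 1), λ = 86 (multiplicity 1), λ = 1245/8 (multiplicity 1), λ = 276 (multiplicity 1)


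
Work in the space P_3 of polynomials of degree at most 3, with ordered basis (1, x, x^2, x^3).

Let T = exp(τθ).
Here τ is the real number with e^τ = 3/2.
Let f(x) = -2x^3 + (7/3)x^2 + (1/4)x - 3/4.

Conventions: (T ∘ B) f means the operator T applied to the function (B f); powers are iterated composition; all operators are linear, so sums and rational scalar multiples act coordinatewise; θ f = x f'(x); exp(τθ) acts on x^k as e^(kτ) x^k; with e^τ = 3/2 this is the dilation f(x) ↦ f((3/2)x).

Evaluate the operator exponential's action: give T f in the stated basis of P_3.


exp(τθ) x^k = e^(kτ) x^k; with e^τ = 3/2 this sends x^k to (3/2)^k x^k
x ↦ 3/2 x
x^2 ↦ 9/4 x^2
x^3 ↦ 27/8 x^3
applying this coordinatewise to f: exp(τθ) f = -(27/4)x^3 + (21/4)x^2 + (3/8)x - 3/4

the result is g(x) = -(27/4)x^3 + (21/4)x^2 + (3/8)x - 3/4
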